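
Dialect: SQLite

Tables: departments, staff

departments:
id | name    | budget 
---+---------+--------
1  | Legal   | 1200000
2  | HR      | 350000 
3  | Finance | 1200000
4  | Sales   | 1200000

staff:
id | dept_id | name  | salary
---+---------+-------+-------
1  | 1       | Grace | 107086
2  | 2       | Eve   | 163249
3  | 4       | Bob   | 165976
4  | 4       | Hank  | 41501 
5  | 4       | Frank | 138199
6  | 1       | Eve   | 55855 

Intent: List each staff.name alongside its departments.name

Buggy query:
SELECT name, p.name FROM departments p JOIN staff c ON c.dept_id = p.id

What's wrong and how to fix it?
Bug: 'name' exists in both joined tables, so the database can't tell which one is meant

Fix: Qualify the column with its table alias (c.name)

Corrected query:
SELECT c.name, p.name FROM departments p JOIN staff c ON c.dept_id = p.id

Result:
name  | name 
------+------
Grace | Legal
Eve   | HR   
Bob   | Sales
Hank  | Sales
Frank | Sales
Eve   | Legal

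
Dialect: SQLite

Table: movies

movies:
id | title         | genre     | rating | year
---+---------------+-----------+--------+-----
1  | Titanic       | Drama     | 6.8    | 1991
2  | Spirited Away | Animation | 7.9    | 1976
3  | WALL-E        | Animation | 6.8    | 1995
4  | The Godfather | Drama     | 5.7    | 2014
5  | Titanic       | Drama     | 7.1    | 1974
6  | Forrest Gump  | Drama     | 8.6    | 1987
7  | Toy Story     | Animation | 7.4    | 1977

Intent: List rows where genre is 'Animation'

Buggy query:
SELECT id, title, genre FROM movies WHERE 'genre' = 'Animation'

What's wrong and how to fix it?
Bug: 'genre' in single quotes is a string literal, not the column; the comparison is literal-vs-literal and never true

Fix: Remove the quotes around the column name (or use double quotes for an identifier)

Corrected query:
SELECT id, title, genre FROM movies WHERE genre = 'Animation'

Result:
id | title         | genre    
---+---------------+----------
2  | Spirited Away | Animation
3  | WALL-E        | Animation
7  | Toy Story     | Animation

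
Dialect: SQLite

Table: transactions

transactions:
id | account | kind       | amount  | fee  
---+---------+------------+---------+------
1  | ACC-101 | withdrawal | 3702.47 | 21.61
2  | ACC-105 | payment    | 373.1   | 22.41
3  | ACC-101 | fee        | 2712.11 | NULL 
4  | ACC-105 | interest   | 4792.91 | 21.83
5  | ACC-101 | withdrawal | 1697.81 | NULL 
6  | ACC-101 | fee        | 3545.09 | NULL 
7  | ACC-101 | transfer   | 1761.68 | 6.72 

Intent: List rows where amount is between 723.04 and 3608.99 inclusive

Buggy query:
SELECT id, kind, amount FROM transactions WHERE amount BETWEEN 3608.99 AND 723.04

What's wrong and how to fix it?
Bug: The bounds are reversed; BETWEEN a AND b requires a <= b to match anything

Fix: Write BETWEEN 723.04 AND 3608.99

Corrected query:
SELECT id, kind, amount FROM transactions WHERE amount BETWEEN 723.04 AND 3608.99

Result:
id | kind       | amount 
---+------------+--------
3  | fee        | 2712.11
5  | withdrawal | 1697.81
6  | fee        | 3545.09
7  | transfer   | 1761.68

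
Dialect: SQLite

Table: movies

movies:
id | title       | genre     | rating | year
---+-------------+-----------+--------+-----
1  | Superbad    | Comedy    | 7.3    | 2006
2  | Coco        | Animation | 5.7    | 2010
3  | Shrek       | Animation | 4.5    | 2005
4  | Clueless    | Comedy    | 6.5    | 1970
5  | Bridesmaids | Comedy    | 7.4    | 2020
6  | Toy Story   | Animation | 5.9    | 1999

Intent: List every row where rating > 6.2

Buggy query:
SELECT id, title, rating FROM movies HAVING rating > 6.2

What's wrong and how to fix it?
Bug: This is a non-aggregate query (no GROUP BY, no aggregates), so in SQLite the HAVING clause is invalid here; a row-level condition belongs in WHERE

Fix: Use WHERE for row-level filtering

Corrected query:
SELECT id, title, rating FROM movies WHERE rating > 6.2

Result:
id | title       | rating
---+-------------+-------
1  | Superbad    | 7.3   
4  | Clueless    | 6.5   
5  | Bridesmaids | 7.4   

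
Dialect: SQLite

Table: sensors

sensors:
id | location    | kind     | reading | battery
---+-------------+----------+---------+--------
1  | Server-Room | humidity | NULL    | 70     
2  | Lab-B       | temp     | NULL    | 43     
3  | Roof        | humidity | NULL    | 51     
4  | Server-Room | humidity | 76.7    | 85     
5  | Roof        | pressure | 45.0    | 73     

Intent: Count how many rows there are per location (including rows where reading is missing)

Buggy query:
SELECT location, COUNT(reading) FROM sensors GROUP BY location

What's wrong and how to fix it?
Bug: COUNT(reading) skips NULLs, so groups with missing reading are undercounted

Fix: Replace COUNT(reading) with COUNT(*)

Corrected query:
SELECT location, COUNT(*) FROM sensors GROUP BY location

Result:
location    | COUNT(*)
------------+---------
Lab-B       | 1       
Roof        | 2       
Server-Room | 2       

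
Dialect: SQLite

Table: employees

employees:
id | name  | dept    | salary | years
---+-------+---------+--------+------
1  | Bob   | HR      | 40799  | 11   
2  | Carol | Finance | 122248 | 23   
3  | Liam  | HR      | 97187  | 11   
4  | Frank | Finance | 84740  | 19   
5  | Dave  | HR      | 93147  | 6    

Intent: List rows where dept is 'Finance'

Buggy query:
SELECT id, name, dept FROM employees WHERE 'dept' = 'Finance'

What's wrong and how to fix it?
Bug: Single quotes denote string literals in SQL; the column name is being compared as a constant string

Fix: Reference the column as dept without single quotes

Corrected query:
SELECT id, name, dept FROM employees WHERE dept = 'Finance'

Result:
id | name  | dept   
---+-------+--------
2  | Carol | Finance
4  | Frank | Finance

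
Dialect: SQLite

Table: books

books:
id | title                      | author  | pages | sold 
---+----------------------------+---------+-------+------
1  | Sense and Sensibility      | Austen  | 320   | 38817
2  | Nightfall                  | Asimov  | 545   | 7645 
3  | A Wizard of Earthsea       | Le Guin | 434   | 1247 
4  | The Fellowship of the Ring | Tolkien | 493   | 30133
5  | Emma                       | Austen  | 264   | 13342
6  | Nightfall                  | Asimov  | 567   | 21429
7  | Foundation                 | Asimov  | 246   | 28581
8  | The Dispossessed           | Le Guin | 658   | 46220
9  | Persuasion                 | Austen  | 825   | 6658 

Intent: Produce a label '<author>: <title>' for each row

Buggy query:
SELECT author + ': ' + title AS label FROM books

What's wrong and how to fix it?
Bug: SQLite uses || for string concatenation; + coerces text to numbers (yielding 0)

Fix: Replace + with || to concatenate text

Corrected query:
SELECT author || ': ' || title AS label FROM books

Result:
label                              
-----------------------------------
Austen: Sense and Sensibility      
Asimov: Nightfall                  
Le Guin: A Wizard of Earthsea      
Tolkien: The Fellowship of the Ring
Austen: Emma                       
Asimov: Nightfall                  
Asimov: Foundation                 
Le Guin: The Dispossessed          
Austen: Persuasion                 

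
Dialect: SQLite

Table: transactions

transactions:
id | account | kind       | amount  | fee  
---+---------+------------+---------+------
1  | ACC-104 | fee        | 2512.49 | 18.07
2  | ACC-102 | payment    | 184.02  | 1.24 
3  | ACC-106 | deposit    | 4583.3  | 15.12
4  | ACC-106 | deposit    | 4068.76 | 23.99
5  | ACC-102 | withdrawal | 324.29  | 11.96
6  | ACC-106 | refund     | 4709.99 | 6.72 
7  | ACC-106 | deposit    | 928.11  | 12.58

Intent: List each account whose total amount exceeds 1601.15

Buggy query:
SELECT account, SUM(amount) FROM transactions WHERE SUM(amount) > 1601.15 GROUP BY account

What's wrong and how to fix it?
Bug: WHERE runs before GROUP BY, so aggregates aren't available there

Fix: Move the aggregate condition to a HAVING clause

Corrected query:
SELECT account, SUM(amount) FROM transactions GROUP BY account HAVING SUM(amount) > 1601.15

Result:
account | SUM(amount)
--------+------------
ACC-104 | 2512.49    
ACC-106 | 14290.16   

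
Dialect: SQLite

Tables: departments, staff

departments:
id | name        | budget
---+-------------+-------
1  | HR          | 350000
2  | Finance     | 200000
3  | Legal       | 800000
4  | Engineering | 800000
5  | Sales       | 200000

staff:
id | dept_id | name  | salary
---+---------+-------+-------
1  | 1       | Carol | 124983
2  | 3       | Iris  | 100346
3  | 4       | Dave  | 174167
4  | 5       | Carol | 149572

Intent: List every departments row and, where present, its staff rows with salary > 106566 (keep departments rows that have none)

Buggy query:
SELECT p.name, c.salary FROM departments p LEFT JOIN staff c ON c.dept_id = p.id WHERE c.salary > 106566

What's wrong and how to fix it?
Bug: Filtering c.salary in WHERE discards the NULL rows produced by LEFT JOIN, turning it into an inner join

Fix: Move the right-table condition into the ON clause so unmatched parents are kept

Corrected query:
SELECT p.name, c.salary FROM departments p LEFT JOIN staff c ON c.dept_id = p.id AND c.salary > 106566

Result:
name        | salary
------------+-------
HR          | 124983
Finance     | NULL  
Legal       | NULL  
Engineering | 174167
Sales       | 149572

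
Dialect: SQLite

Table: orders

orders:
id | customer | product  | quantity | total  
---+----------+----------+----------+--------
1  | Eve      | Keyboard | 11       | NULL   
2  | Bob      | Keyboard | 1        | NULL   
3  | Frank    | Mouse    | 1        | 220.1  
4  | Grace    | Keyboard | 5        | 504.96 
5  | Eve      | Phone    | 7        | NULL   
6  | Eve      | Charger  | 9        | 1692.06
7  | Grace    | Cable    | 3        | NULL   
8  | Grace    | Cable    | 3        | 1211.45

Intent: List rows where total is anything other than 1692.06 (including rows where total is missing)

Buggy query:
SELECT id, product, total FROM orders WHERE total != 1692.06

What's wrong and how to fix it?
Bug: Inequality against NULL is unknown, not true; rows with NULL are dropped

Fix: Add an explicit OR total IS NULL to include the missing-value rows

Corrected query:
SELECT id, product, total FROM orders WHERE total != 1692.06 OR total IS NULL

Result:
id | product  | total  
---+----------+--------
1  | Keyboard | NULL   
2  | Keyboard | NULL   
3  | Mouse    | 220.1  
4  | Keyboard | 504.96 
5  | Phone    | NULL   
7  | Cable    | NULL   
8  | Cable    | 1211.45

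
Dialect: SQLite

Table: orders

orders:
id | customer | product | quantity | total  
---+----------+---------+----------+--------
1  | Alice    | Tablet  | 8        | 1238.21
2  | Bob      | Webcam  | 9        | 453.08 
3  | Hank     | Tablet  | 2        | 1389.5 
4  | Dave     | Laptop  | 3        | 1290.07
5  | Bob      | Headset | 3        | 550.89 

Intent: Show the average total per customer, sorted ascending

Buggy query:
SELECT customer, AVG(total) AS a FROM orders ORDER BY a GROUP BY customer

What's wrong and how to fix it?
Bug: GROUP BY must precede ORDER BY

Fix: Reorder: SELECT … FROM … GROUP BY … ORDER BY …

Corrected query:
SELECT customer, AVG(total) AS a FROM orders GROUP BY customer ORDER BY a

Result:
customer | a      
---------+--------
Bob      | 501.985
Alice    | 1238.21
Dave     | 1290.07
Hank     | 1389.5 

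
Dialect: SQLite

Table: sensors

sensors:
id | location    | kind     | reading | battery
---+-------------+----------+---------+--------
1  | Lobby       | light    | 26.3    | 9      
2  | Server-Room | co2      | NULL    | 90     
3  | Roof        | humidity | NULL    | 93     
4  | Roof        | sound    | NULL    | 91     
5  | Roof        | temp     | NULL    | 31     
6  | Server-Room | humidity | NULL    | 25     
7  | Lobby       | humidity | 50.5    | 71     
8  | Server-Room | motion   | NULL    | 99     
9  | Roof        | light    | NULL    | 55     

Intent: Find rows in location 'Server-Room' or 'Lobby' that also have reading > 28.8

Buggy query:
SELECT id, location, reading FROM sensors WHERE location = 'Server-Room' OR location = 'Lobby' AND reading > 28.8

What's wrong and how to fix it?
Bug: AND binds tighter than OR, so this parses as location = 'Server-Room' OR (location = 'Lobby' AND reading > 28.8)

Fix: Add parentheses around the OR so the AND applies to both alternatives

Corrected query:
SELECT id, location, reading FROM sensors WHERE (location = 'Server-Room' OR location = 'Lobby') AND reading > 28.8

Result:
id | location | reading
---+----------+--------
7  | Lobby    | 50.5   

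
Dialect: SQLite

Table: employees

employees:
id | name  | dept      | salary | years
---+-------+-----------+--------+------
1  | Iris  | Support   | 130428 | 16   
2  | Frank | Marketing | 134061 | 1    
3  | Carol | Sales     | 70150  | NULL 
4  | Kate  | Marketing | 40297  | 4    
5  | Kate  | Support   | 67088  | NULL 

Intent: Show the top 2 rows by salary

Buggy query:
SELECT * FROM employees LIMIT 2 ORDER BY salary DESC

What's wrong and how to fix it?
Bug: ORDER BY cannot follow LIMIT; LIMIT is the final clause

Fix: Sort with ORDER BY, then apply LIMIT

Corrected query:
SELECT * FROM employees ORDER BY salary DESC LIMIT 2

Result:
id | name  | dept      | salary | years
---+-------+-----------+--------+------
2  | Frank | Marketing | 134061 | 1    
1  | Iris  | Support   | 130428 | 16   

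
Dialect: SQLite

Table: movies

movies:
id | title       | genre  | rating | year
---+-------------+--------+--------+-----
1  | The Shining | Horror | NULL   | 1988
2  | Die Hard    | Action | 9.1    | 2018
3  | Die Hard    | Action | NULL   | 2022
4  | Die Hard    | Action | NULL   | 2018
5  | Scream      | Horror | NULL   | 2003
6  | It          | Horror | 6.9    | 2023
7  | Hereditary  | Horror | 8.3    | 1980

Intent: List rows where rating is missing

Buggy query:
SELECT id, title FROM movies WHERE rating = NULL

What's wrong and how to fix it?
Bug: Comparing to NULL with '=' never matches; NULL = NULL is unknown, not true

Fix: Replace '= NULL' with 'IS NULL'

Corrected query:
SELECT id, title FROM movies WHERE rating IS NULL

Result:
id | title      
---+------------
1  | The Shining
3  | Die Hard   
4  | Die Hard   
5  | Scream     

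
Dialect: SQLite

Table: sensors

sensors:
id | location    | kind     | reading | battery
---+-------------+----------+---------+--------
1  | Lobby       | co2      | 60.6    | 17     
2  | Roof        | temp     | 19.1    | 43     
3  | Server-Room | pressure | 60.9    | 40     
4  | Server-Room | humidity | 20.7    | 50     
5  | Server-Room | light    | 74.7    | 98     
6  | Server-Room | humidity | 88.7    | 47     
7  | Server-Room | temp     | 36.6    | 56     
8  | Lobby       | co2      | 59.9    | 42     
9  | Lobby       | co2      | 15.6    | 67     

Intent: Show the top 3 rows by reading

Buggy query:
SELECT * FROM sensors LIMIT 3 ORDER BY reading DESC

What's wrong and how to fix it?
Bug: LIMIT must come after ORDER BY

Fix: Sort with ORDER BY, then apply LIMIT

Corrected query:
SELECT * FROM sensors ORDER BY reading DESC LIMIT 3

Result:
id | location    | kind     | reading | battery
---+-------------+----------+---------+--------
6  | Server-Room | humidity | 88.7    | 47     
5  | Server-Room | light    | 74.7    | 98     
3  | Server-Room | pressure | 60.9    | 40     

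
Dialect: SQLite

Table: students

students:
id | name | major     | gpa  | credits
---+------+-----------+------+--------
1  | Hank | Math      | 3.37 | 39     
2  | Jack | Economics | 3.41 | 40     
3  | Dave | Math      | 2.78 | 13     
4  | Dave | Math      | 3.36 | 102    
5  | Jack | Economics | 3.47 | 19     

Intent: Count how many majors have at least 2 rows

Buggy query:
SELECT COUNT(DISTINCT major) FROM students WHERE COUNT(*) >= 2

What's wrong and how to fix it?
Bug: WHERE filters individual rows, not groups, so a group-level COUNT is invalid there

Fix: Group first with HAVING COUNT(*) >= 2, then COUNT the resulting groups

Corrected query:
SELECT COUNT(*) FROM (SELECT major FROM students GROUP BY major HAVING COUNT(*) >= 2)

Result:
COUNT(*)
--------
2       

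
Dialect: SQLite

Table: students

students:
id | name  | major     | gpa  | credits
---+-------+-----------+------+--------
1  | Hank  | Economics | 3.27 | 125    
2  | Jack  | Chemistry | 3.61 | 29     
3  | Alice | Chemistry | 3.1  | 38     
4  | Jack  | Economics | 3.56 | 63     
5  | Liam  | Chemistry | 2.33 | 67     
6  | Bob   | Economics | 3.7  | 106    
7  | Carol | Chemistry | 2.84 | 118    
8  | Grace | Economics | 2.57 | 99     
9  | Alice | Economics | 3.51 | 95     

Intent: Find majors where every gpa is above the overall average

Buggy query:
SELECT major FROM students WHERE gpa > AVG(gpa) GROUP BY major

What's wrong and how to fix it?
Bug: WHERE evaluates per row before aggregation, so AVG() is unavailable

Fix: Use a subquery for AVG and a HAVING MIN(...) filter so the condition holds for every row in the group

Corrected query:
SELECT major FROM students GROUP BY major HAVING MIN(gpa) > (SELECT AVG(gpa) FROM students)

Result:
(no rows)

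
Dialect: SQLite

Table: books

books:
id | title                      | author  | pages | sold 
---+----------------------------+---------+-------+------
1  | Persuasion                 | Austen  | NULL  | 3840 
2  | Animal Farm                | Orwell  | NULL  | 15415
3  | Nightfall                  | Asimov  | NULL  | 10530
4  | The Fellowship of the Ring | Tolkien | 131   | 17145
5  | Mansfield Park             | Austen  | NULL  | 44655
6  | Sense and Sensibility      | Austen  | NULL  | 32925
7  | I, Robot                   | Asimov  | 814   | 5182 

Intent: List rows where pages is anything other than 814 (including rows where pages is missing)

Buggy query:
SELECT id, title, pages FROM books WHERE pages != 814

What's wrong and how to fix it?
Bug: Inequality against NULL is unknown, not true; rows with NULL are dropped

Fix: Handle NULL separately with IS NULL alongside the inequality

Corrected query:
SELECT id, title, pages FROM books WHERE pages != 814 OR pages IS NULL

Result:
id | title                      | pages
---+----------------------------+------
1  | Persuasion                 | NULL 
2  | Animal Farm                | NULL 
3  | Nightfall                  | NULL 
4  | The Fellowship of the Ring | 131  
5  | Mansfield Park             | NULL 
6  | Sense and Sensibility      | NULL 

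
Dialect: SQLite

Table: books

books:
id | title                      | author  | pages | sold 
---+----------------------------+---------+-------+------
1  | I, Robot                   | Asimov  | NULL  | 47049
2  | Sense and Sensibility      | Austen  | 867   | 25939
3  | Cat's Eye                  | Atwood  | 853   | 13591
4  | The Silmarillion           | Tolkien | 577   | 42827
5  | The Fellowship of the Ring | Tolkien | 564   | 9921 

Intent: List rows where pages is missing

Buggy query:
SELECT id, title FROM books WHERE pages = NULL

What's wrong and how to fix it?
Bug: Comparing to NULL with '=' never matches; NULL = NULL is unknown, not true

Fix: Use IS NULL to test for NULL

Corrected query:
SELECT id, title FROM books WHERE pages IS NULL

Result:
id | title   
---+---------
1  | I, Robot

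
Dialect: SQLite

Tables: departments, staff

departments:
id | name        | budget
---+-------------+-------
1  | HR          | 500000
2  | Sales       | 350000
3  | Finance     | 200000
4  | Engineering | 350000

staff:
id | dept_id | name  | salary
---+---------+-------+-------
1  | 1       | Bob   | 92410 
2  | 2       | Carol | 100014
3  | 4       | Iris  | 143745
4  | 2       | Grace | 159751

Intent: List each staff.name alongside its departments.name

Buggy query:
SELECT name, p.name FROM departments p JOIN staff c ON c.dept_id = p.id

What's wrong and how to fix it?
Bug: 'name' exists in both joined tables, so the database can't tell which one is meant

Fix: Prefix ambiguous columns with the table alias

Corrected query:
SELECT c.name, p.name FROM departments p JOIN staff c ON c.dept_id = p.id

Result:
name  | name       
------+------------
Bob   | HR         
Carol | Sales      
Iris  | Engineering
Grace | Sales      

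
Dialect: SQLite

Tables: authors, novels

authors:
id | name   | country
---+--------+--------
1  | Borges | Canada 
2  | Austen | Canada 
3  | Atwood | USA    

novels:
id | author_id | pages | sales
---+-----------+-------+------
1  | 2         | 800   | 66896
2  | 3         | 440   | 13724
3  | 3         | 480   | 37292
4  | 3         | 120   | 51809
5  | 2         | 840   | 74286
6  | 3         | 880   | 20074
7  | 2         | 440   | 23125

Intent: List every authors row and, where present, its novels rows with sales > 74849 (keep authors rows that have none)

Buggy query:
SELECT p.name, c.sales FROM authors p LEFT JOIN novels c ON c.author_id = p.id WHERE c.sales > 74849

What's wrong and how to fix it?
Bug: A WHERE condition on the right-hand table after LEFT JOIN drops unmatched parents

Fix: Move the right-table condition into the ON clause so unmatched parents are kept

Corrected query:
SELECT p.name, c.sales FROM authors p LEFT JOIN novels c ON c.author_id = p.id AND c.sales > 74849

Result:
name   | sales
-------+------
Borges | NULL 
Austen | NULL 
Atwood | NULL 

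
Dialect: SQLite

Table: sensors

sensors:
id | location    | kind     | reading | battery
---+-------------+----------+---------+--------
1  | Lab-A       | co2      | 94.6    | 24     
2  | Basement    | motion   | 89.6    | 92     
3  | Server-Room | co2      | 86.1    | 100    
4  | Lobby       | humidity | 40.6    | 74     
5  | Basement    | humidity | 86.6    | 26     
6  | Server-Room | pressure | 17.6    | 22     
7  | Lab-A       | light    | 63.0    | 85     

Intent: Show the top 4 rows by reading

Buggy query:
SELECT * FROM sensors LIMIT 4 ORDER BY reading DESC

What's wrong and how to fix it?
Bug: LIMIT must come after ORDER BY

Fix: Swap the clauses: ORDER BY first, then LIMIT

Corrected query:
SELECT * FROM sensors ORDER BY reading DESC LIMIT 4

Result:
id | location    | kind     | reading | battery
---+-------------+----------+---------+--------
1  | Lab-A       | co2      | 94.6    | 24     
2  | Basement    | motion   | 89.6    | 92     
5  | Basement    | humidity | 86.6    | 26     
3  | Server-Room | co2      | 86.1    | 100    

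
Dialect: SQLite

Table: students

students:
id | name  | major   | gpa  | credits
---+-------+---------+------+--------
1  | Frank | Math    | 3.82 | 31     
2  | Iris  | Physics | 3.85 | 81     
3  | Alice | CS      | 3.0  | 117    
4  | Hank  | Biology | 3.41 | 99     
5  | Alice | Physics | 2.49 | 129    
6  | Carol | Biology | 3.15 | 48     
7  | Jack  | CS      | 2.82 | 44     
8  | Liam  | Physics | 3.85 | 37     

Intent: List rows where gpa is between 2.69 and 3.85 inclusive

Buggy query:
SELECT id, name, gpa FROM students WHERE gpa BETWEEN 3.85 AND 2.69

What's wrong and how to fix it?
Bug: The bounds are reversed; BETWEEN a AND b requires a <= b to match anything

Fix: Swap the bounds so the smaller value comes first

Corrected query:
SELECT id, name, gpa FROM students WHERE gpa BETWEEN 2.69 AND 3.85

Result:
id | name  | gpa 
---+-------+-----
1  | Frank | 3.82
2  | Iris  | 3.85
3  | Alice | 3   
4  | Hank  | 3.41
6  | Carol | 3.15
7  | Jack  | 2.82
8  | Liam  | 3.85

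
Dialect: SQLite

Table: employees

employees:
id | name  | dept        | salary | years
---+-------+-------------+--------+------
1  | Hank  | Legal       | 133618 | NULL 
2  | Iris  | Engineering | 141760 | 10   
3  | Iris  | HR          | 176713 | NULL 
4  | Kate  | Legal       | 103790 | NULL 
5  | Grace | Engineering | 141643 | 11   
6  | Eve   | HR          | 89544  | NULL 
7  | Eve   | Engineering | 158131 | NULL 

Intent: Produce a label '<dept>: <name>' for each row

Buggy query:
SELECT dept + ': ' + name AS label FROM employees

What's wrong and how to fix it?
Bug: SQLite uses || for string concatenation; + coerces text to numbers (yielding 0)

Fix: Replace + with || to concatenate text

Corrected query:
SELECT dept || ': ' || name AS label FROM employees

Result:
label             
------------------
Legal: Hank       
Engineering: Iris 
HR: Iris          
Legal: Kate       
Engineering: Grace
HR: Eve           
Engineering: Eve  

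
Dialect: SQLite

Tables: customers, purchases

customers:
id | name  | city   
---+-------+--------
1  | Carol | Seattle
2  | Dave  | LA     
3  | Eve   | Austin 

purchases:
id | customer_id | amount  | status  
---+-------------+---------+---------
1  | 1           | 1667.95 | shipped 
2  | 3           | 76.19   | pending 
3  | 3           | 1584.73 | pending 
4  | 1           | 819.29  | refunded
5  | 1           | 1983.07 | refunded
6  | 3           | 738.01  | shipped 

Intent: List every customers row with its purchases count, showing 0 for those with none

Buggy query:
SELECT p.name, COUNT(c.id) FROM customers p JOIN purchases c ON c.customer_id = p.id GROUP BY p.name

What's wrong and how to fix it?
Bug: An inner join excludes parents with zero children

Fix: Use LEFT JOIN so parents without children still appear (COUNT(c.id) gives 0)

Corrected query:
SELECT p.name, COUNT(c.id) FROM customers p LEFT JOIN purchases c ON c.customer_id = p.id GROUP BY p.name

Result:
name  | COUNT(c.id)
------+------------
Carol | 3          
Dave  | 0          
Eve   | 3          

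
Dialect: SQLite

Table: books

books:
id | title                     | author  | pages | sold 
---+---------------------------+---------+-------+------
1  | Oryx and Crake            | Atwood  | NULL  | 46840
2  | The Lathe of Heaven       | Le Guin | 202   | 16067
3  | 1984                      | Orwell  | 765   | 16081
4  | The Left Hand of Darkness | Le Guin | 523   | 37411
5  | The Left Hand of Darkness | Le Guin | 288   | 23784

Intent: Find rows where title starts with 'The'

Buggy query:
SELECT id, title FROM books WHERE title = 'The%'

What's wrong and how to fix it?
Bug: '=' compares the literal string including the % character; pattern matching needs LIKE

Fix: Use LIKE for wildcard pattern matching

Corrected query:
SELECT id, title FROM books WHERE title LIKE 'The%'

Result:
id | title                    
---+--------------------------
2  | The Lathe of Heaven      
4  | The Left Hand of Darkness
5  | The Left Hand of Darkness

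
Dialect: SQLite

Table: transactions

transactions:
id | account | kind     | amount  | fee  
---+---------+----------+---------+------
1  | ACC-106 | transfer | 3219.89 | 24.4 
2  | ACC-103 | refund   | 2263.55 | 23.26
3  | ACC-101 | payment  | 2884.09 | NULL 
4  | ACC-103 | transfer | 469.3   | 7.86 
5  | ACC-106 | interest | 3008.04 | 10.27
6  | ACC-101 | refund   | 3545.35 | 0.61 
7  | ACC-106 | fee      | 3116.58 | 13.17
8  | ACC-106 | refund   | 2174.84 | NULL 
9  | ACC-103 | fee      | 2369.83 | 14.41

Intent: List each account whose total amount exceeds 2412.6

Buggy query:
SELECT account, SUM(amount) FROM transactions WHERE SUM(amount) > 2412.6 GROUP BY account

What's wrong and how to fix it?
Bug: Aggregate functions cannot appear in a WHERE clause

Fix: Use HAVING (which filters groups after aggregation) instead of WHERE

Corrected query:
SELECT account, SUM(amount) FROM transactions GROUP BY account HAVING SUM(amount) > 2412.6

Result:
account | SUM(amount)
--------+------------
ACC-101 | 6429.44    
ACC-103 | 5102.68    
ACC-106 | 11519.35   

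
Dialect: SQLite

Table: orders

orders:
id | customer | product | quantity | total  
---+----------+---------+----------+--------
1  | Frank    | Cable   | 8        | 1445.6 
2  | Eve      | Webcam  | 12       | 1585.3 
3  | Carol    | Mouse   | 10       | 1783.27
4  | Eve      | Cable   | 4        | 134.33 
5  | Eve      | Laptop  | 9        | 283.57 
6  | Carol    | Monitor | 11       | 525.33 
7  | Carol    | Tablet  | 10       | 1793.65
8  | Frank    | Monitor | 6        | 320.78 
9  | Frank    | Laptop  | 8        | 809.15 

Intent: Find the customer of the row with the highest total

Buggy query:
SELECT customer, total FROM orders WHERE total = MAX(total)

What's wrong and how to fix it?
Bug: MAX(total) is an aggregate and cannot be used directly in WHERE

Fix: Use a subquery: WHERE total = (SELECT MAX(total) FROM orders)

Corrected query:
SELECT customer, total FROM orders WHERE total = (SELECT MAX(total) FROM orders)

Result:
customer | total  
---------+--------
Carol    | 1793.65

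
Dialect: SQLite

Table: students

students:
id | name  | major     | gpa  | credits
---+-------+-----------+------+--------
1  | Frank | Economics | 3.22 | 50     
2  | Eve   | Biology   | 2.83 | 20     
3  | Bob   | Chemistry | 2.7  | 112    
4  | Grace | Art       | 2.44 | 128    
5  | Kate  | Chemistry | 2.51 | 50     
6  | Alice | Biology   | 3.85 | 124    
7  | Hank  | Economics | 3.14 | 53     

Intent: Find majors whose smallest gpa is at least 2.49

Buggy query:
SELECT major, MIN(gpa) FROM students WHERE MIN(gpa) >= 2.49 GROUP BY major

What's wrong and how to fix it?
Bug: Aggregates like MIN are computed per group after WHERE runs

Fix: Use HAVING for the per-group MIN condition

Corrected query:
SELECT major, MIN(gpa) FROM students GROUP BY major HAVING MIN(gpa) >= 2.49

Result:
major     | MIN(gpa)
----------+---------
Biology   | 2.83    
Chemistry | 2.51    
Economics | 3.14    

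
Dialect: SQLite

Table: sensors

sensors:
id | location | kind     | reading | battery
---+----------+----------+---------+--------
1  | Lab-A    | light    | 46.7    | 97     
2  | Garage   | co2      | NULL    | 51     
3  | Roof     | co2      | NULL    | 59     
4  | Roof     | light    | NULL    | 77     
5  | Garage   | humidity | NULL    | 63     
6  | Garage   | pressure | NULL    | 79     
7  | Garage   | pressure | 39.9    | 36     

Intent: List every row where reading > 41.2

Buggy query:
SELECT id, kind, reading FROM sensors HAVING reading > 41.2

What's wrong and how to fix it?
Bug: HAVING filters the output of aggregation, but this query has no GROUP BY and no aggregate functions, so SQLite rejects it (HAVING clause on a non-aggregate query); the condition here is per row

Fix: Replace HAVING with WHERE since the condition applies to individual rows

Corrected query:
SELECT id, kind, reading FROM sensors WHERE reading > 41.2

Result:
id | kind  | reading
---+-------+--------
1  | light | 46.7   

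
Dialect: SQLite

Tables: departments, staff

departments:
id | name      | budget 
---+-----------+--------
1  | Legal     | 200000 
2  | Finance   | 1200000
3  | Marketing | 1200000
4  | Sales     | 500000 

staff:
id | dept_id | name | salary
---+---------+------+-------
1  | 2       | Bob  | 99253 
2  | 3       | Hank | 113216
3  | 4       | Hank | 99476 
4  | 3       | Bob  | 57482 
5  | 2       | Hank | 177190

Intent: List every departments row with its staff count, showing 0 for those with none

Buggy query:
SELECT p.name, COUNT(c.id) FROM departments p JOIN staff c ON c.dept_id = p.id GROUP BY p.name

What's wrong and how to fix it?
Bug: An inner join excludes parents with zero children

Fix: Switch to LEFT JOIN to retain unmatched parent rows

Corrected query:
SELECT p.name, COUNT(c.id) FROM departments p LEFT JOIN staff c ON c.dept_id = p.id GROUP BY p.name

Result:
name      | COUNT(c.id)
----------+------------
Finance   | 2          
Legal     | 0          
Marketing | 2          
Sales     | 1          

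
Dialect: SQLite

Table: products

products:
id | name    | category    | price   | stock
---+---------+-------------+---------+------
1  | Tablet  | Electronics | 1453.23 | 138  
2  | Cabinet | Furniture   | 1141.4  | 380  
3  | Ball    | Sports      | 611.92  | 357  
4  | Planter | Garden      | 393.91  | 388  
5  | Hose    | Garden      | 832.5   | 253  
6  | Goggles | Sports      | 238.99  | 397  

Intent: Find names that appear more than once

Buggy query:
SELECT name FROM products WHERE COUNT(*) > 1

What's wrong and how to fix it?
Bug: COUNT(*) is an aggregate and cannot be used in WHERE

Fix: Group first, then use HAVING for the count condition

Corrected query:
SELECT name FROM products GROUP BY name HAVING COUNT(*) > 1

Result:
(no rows)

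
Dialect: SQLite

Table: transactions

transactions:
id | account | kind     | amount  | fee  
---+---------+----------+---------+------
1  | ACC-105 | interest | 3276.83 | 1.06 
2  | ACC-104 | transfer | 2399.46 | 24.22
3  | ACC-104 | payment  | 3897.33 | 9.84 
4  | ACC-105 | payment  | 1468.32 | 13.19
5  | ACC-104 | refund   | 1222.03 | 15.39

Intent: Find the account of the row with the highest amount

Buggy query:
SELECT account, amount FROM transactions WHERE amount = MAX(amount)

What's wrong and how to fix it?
Bug: WHERE is evaluated per row; an aggregate over the whole table isn't defined there

Fix: Use a subquery: WHERE amount = (SELECT MAX(amount) FROM transactions)

Corrected query:
SELECT account, amount FROM transactions WHERE amount = (SELECT MAX(amount) FROM transactions)

Result:
account | amount 
--------+--------
ACC-104 | 3897.33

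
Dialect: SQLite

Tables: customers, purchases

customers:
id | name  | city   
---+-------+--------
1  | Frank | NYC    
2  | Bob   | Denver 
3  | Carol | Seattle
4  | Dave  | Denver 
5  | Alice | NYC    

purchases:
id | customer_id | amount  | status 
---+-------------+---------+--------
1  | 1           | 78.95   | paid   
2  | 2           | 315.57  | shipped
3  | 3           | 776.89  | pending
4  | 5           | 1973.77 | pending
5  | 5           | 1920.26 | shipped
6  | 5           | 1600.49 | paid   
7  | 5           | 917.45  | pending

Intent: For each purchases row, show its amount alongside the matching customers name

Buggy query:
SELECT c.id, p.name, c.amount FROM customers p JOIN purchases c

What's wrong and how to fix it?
Bug: JOIN with no ON clause produces a cartesian product; every purchases row pairs with every customers row

Fix: Add ON c.customer_id = p.id to the JOIN

Corrected query:
SELECT c.id, p.name, c.amount FROM customers p JOIN purchases c ON c.customer_id = p.id

Result:
id | name  | amount 
---+-------+--------
1  | Frank | 78.95  
2  | Bob   | 315.57 
3  | Carol | 776.89 
4  | Alice | 1973.77
5  | Alice | 1920.26
6  | Alice | 1600.49
7  | Alice | 917.45 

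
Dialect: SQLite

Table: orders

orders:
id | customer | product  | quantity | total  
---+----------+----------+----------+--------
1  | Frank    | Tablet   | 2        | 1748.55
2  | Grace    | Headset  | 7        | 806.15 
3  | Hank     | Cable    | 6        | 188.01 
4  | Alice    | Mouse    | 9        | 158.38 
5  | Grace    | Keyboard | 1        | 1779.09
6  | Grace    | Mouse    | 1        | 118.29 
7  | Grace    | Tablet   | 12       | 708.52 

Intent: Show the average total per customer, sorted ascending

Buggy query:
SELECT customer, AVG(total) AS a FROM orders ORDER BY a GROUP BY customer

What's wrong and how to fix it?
Bug: GROUP BY must precede ORDER BY

Fix: Move ORDER BY to the end, after GROUP BY

Corrected query:
SELECT customer, AVG(total) AS a FROM orders GROUP BY customer ORDER BY a

Result:
customer | a       
---------+---------
Alice    | 158.38  
Hank     | 188.01  
Grace    | 853.0125
Frank    | 1748.55 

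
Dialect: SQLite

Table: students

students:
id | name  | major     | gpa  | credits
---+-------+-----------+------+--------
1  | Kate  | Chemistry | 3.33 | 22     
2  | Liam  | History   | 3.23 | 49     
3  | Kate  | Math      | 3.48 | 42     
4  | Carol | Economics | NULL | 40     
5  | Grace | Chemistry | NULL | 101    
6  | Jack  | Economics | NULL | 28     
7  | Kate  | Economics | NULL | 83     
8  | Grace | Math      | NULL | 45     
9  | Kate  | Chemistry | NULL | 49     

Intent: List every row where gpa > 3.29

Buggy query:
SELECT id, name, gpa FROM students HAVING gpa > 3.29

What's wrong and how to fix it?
Bug: HAVING filters the output of aggregation, but this query has no GROUP BY and no aggregate functions, so SQLite rejects it (HAVING clause on a non-aggregate query); the condition here is per row

Fix: Use WHERE for row-level filtering

Corrected query:
SELECT id, name, gpa FROM students WHERE gpa > 3.29

Result:
id | name | gpa 
---+------+-----
1  | Kate | 3.33
3  | Kate | 3.48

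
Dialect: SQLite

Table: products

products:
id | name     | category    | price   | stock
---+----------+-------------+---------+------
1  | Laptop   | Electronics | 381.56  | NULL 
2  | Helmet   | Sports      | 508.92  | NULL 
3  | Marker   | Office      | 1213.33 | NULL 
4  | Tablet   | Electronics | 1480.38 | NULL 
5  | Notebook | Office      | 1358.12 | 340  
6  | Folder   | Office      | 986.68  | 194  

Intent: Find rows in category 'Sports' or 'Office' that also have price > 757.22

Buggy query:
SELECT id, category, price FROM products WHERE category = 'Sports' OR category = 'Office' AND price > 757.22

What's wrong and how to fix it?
Bug: Without parentheses, AND is evaluated before OR, so the price filter only applies to the 'Office' branch

Fix: Add parentheses around the OR so the AND applies to both alternatives

Corrected query:
SELECT id, category, price FROM products WHERE (category = 'Sports' OR category = 'Office') AND price > 757.22

Result:
id | category | price  
---+----------+--------
3  | Office   | 1213.33
5  | Office   | 1358.12
6  | Office   | 986.68 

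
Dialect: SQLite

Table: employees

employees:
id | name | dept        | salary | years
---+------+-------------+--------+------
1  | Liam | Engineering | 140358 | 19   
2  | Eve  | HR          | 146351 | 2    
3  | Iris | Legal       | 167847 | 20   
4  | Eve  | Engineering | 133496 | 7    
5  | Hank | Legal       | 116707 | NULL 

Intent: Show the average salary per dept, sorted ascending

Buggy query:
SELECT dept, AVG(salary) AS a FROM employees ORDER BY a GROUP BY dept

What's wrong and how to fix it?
Bug: ORDER BY appears before GROUP BY; SQL clause order requires GROUP BY first

Fix: Reorder: SELECT … FROM … GROUP BY … ORDER BY …

Corrected query:
SELECT dept, AVG(salary) AS a FROM employees GROUP BY dept ORDER BY a

Result:
dept        | a     
------------+-------
Engineering | 136927
Legal       | 142277
HR          | 146351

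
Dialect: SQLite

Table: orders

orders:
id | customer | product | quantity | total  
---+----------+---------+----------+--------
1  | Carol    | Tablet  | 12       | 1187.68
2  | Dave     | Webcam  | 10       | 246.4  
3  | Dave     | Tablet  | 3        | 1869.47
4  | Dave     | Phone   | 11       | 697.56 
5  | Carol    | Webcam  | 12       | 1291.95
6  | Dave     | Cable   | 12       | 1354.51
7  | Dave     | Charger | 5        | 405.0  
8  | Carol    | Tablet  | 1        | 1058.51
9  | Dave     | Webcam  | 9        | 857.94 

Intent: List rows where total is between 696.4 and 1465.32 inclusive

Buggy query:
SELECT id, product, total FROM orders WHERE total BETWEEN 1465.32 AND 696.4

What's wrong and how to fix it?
Bug: BETWEEN expects the lower bound first; with 1465.32 AND 696.4 the range is empty

Fix: Write BETWEEN 696.4 AND 1465.32

Corrected query:
SELECT id, product, total FROM orders WHERE total BETWEEN 696.4 AND 1465.32

Result:
id | product | total  
---+---------+--------
1  | Tablet  | 1187.68
4  | Phone   | 697.56 
5  | Webcam  | 1291.95
6  | Cable   | 1354.51
8  | Tablet  | 1058.51
9  | Webcam  | 857.94 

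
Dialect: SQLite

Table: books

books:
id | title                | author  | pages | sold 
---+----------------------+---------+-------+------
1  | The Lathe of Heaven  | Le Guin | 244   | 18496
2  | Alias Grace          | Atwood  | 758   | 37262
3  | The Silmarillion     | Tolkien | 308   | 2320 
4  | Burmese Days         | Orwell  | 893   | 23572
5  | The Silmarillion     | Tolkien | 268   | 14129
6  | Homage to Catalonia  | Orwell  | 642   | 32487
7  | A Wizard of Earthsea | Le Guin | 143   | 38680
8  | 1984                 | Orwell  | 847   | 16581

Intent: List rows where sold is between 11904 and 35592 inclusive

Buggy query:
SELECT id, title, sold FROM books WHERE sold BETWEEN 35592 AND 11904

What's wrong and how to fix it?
Bug: BETWEEN expects the lower bound first; with 35592 AND 11904 the range is empty

Fix: Swap the bounds so the smaller value comes first

Corrected query:
SELECT id, title, sold FROM books WHERE sold BETWEEN 11904 AND 35592

Result:
id | title               | sold 
---+---------------------+------
1  | The Lathe of Heaven | 18496
4  | Burmese Days        | 23572
5  | The Silmarillion    | 14129
6  | Homage to Catalonia | 32487
8  | 1984                | 16581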